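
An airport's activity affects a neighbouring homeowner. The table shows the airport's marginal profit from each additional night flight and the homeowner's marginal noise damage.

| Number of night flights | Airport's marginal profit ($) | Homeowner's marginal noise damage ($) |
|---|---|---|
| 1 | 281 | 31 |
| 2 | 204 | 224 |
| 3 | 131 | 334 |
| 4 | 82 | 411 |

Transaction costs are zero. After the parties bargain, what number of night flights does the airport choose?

1

Bargaining reaches the level where marginal profit last exceeds marginal noise damage.
That holds through level 1 (281 ≥ 31) but not at 2 (204 < 224).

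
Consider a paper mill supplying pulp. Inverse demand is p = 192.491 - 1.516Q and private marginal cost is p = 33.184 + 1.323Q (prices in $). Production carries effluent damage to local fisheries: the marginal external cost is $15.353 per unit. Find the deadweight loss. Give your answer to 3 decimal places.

Market equilibrium (private): 33.184 + 1.323Q = 192.491 - 1.516Q → Q_m = 56.1138.
Social marginal cost = private MC + MEC = 48.537 + 1.323Q.
Set SMC = demand: 48.537 + 1.323Q = 192.491 - 1.516Q → Q* = 50.7059.
The loss is the area between SMC and demand from Q* to Q_m; with linear curves that's a triangle of height MEC(Q_m).
DWL = ½ × 5.4079 × 15.3530 = 41.5137.

DWL = $41.514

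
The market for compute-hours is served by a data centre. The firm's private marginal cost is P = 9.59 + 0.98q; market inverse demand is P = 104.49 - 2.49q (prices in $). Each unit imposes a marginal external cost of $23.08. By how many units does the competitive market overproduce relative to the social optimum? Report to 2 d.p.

Market equilibrium (private): 9.59 + 0.98q = 104.49 - 2.49q → q_m = 27.3487.
Social marginal cost = private MC + MEC = 32.67 + 0.98q.
Set SMC = demand: 32.67 + 0.98q = 104.49 - 2.49q → q* = 20.6974.
Gap = |27.3487 − 20.6974| = 6.6513.

6.65 units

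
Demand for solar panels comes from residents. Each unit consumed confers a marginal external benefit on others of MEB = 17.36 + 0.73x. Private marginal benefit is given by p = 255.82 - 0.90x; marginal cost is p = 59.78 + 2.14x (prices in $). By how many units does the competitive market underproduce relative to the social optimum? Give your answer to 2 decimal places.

Market equilibrium (private): 59.78 + 2.14x = 255.82 - 0.90x → x_m = 64.4868.
Social marginal benefit = demand + MEB = 273.18 - 0.17x.
Set SMB = MC: 273.18 - 0.17x = 59.78 + 2.14x → x* = 92.3810.
Gap = |64.4868 − 92.3810| = 27.8942.

27.89 units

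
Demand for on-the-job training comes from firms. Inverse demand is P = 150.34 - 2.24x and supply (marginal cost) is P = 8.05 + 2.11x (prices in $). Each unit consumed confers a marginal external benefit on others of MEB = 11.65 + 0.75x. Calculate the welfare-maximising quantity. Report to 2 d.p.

x* = 42.76

Social marginal benefit = demand + MEB = 161.99 - 1.49x.
Set SMB = MC: 161.99 - 1.49x = 8.05 + 2.11x → x* = 42.7611.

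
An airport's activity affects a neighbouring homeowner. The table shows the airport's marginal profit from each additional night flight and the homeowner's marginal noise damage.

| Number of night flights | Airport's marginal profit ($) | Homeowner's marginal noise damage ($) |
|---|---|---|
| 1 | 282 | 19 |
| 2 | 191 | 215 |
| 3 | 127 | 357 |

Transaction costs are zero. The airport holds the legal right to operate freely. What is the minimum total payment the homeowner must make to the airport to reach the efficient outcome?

Left alone the airport would choose level 3 (marginal profit stays positive).
Efficient level: k* = 1 (marginal profit ≥ marginal noise damage through 1).
The homeowner must at least cover the airport's forgone profit from cutting 3→1: 191 + 127 = 318.

$318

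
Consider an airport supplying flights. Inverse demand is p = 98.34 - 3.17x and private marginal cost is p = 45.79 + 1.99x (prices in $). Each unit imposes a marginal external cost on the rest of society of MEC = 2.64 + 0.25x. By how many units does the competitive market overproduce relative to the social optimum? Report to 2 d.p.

0.96 units

Market equilibrium (private): 45.79 + 1.99x = 98.34 - 3.17x → x_m = 10.1841.
Social marginal cost = private MC + MEC = 48.43 + 2.24x.
Set SMC = demand: 48.43 + 2.24x = 98.34 - 3.17x → x* = 9.2255.
Gap = |10.1841 − 9.2255| = 0.9586.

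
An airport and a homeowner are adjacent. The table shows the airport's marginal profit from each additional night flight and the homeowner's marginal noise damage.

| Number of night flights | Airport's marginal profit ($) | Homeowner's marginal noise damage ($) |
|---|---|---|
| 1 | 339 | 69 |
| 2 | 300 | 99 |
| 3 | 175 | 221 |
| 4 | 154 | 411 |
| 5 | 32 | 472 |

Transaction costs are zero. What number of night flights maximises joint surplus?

2

Bargaining reaches the level where marginal profit last exceeds marginal noise damage.
That holds through level 2 (300 ≥ 99) but not at 3 (175 < 221).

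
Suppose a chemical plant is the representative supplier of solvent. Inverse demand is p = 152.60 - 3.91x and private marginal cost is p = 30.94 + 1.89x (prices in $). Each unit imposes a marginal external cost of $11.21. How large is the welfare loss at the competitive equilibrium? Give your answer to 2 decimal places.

Market equilibrium (private): 30.94 + 1.89x = 152.60 - 3.91x → x_m = 20.9759.
Social marginal cost = private MC + MEC = 42.15 + 1.89x.
Set SMC = demand: 42.15 + 1.89x = 152.60 - 3.91x → x* = 19.0431.
Height of the DWL triangle at x_m is SMC(x_m) − demand(x_m) = MEC(x_m) = 11.2100.
DWL = ½ × 1.9328 × 11.2100 = 10.8333.

DWL = $10.83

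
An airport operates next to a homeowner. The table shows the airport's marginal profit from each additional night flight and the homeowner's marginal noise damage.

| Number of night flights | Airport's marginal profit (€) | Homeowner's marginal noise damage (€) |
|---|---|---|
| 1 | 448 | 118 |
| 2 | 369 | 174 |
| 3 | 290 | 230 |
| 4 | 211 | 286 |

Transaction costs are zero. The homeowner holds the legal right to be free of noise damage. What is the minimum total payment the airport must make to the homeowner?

€522

Efficient level: marginal profit ≥ marginal noise damage through level 3, so k* = 3.
With the homeowner holding the right, the airport must at least compensate total damage at k*: 118 + 174 + 230 = 522.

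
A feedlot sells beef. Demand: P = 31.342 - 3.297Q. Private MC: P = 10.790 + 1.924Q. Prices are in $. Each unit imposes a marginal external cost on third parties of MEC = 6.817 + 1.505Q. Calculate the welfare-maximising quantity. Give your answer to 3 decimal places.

Q* = 2.042

Social marginal cost = private MC + MEC = 17.607 + 3.429Q.
Set SMC = demand: 17.607 + 3.429Q = 31.342 - 3.297Q → Q* = 2.0421.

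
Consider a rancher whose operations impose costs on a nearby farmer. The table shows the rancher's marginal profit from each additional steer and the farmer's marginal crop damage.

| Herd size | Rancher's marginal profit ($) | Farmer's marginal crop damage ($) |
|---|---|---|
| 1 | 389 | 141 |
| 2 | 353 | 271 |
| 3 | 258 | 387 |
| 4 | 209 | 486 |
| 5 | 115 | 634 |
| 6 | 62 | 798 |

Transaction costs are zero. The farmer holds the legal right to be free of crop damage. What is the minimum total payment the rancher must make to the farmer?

Efficient level: marginal profit ≥ marginal crop damage through level 2, so k* = 2.
With the farmer holding the right, the rancher must at least compensate total damage at k*: 141 + 271 = 412.

$412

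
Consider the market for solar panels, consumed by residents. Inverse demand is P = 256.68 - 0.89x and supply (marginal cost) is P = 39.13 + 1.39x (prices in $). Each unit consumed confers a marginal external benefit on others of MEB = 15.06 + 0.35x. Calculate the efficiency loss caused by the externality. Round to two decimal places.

DWL = $608.28

Market equilibrium (private): 39.13 + 1.39x = 256.68 - 0.89x → x_m = 95.4167.
Social marginal benefit = demand + MEB = 271.74 - 0.54x.
Set SMB = MC: 271.74 - 0.54x = 39.13 + 1.39x → x* = 120.5233.
The welfare-loss triangle has base |x_m − x*| and height MEB(x_m) (the vertical gap between SMB and MC is zero at x* and MEB at x_m).
DWL = ½ × 25.1066 × 48.4558 = 608.2802.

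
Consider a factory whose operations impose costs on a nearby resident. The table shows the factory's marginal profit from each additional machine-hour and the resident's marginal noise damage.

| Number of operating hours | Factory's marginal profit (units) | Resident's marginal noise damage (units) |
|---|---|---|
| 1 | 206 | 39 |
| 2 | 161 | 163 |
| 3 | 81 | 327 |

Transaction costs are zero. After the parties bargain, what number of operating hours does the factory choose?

Bargaining reaches the level where marginal profit last exceeds marginal noise damage.
That holds through level 1 (206 ≥ 39) but not at 2 (161 < 163).

1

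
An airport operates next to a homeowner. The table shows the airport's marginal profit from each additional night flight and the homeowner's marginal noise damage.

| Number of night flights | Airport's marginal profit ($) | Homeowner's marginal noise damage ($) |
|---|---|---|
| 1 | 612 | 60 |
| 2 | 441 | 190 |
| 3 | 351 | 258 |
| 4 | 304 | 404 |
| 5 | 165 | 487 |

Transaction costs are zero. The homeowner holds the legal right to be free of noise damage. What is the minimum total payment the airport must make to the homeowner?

$508

Efficient level: marginal profit ≥ marginal noise damage through level 3, so k* = 3.
With the homeowner holding the right, the airport must at least compensate total damage at k*: 60 + 190 + 258 = 508.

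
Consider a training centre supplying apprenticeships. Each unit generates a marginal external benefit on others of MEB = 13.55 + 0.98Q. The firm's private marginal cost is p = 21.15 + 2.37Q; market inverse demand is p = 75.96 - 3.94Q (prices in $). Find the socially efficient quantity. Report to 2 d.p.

Q* = 12.83

Social marginal cost = private MC − MEB = 7.60 + 1.39Q.
Set SMC = demand: 7.60 + 1.39Q = 75.96 - 3.94Q → Q* = 12.8255.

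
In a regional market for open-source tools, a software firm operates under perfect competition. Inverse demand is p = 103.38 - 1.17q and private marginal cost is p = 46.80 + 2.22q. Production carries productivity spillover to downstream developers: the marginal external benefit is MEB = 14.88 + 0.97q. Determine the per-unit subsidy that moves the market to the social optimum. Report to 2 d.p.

subsidy = 43.52 per unit

Social marginal cost = private MC − MEB = 31.92 + 1.25q.
Set SMC = demand: 31.92 + 1.25q = 103.38 - 1.17q → q* = 29.5289.
The Pigouvian subsidy equals MEB at q*: 14.88 + 0.97×29.5289 = 43.5230.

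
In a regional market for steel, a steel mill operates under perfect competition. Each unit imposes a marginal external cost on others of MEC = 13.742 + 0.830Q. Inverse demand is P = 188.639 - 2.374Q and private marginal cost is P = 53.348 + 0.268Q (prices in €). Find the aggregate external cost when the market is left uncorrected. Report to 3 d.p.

€1791.927

Market equilibrium (private): 53.348 + 0.268Q = 188.639 - 2.374Q → Q_m = 51.2078.
Total external cost = ∫₀^{Q_m} (13.742 + 0.830Q) dQ = 13.742×51.2078 + ½×0.830×51.2078² = 1791.9267.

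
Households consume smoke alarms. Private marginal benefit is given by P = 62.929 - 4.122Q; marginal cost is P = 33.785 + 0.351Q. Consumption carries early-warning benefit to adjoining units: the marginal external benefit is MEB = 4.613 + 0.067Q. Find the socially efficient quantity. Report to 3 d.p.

Q* = 7.662

Social marginal benefit = demand + MEB = 67.542 - 4.055Q.
Set SMB = MC: 67.542 - 4.055Q = 33.785 + 0.351Q → Q* = 7.6616.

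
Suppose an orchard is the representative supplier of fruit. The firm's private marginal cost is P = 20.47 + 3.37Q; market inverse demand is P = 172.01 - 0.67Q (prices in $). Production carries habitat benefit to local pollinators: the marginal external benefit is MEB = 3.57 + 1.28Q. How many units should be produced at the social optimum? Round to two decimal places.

Social marginal cost = private MC − MEB = 16.90 + 2.09Q.
Set SMC = demand: 16.90 + 2.09Q = 172.01 - 0.67Q → Q* = 56.1993.

Q* = 56.20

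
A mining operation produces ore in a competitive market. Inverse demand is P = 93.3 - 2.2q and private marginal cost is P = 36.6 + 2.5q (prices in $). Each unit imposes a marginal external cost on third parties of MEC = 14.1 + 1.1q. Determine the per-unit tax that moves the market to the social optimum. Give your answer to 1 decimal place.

tax = $22.2 per unit

Social marginal cost = private MC + MEC = 50.7 + 3.6q.
Set SMC = demand: 50.7 + 3.6q = 93.3 - 2.2q → q* = 7.3448.
The Pigouvian tax equals MEC at q*: 14.1 + 1.1×7.3448 = 22.1793.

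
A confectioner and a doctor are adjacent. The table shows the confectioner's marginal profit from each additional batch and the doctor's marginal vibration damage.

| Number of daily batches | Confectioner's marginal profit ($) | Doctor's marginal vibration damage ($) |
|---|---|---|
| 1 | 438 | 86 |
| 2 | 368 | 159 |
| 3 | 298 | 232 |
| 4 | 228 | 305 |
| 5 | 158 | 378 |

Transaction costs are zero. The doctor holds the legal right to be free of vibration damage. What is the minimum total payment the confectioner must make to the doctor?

$477

Efficient level: marginal profit ≥ marginal vibration damage through level 3, so k* = 3.
With the doctor holding the right, the confectioner must at least compensate total damage at k*: 86 + 159 + 232 = 477.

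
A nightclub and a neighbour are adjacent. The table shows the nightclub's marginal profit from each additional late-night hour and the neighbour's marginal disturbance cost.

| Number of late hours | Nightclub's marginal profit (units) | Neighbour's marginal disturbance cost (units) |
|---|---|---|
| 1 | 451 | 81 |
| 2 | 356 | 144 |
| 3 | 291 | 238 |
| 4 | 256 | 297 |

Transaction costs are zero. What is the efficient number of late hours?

Bargaining reaches the level where marginal profit last exceeds marginal disturbance cost.
That holds through level 3 (291 ≥ 238) but not at 4 (256 < 297).

3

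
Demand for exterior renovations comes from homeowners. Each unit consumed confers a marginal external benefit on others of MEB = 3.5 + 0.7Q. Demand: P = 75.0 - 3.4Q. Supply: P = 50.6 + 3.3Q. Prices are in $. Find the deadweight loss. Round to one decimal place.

DWL = $3.0

Market equilibrium (private): 50.6 + 3.3Q = 75.0 - 3.4Q → Q_m = 3.6418.
Social marginal benefit = demand + MEB = 78.5 - 2.7Q.
Set SMB = MC: 78.5 - 2.7Q = 50.6 + 3.3Q → Q* = 4.6500.
The welfare-loss triangle has base |Q_m − Q*| and height MEB(Q_m) (the vertical gap between SMB and MC is zero at Q* and MEB at Q_m).
DWL = ½ × 1.0082 × 6.0493 = 3.0495.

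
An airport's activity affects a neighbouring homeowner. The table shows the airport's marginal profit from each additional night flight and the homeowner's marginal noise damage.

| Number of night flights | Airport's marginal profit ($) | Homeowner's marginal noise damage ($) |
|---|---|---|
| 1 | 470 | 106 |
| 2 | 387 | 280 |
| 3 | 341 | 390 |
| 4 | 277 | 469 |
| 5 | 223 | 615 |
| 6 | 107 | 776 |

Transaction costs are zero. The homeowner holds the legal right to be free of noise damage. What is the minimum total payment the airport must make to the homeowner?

Efficient level: marginal profit ≥ marginal noise damage through level 2, so k* = 2.
With the homeowner holding the right, the airport must at least compensate total damage at k*: 106 + 280 = 386.

$386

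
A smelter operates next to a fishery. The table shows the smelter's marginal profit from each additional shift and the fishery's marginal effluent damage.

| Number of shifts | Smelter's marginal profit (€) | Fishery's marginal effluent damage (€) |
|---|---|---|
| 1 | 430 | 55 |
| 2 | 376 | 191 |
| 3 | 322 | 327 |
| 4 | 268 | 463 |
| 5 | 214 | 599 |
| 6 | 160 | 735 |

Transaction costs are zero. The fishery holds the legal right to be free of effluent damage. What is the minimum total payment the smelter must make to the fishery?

€246

Efficient level: marginal profit ≥ marginal effluent damage through level 2, so k* = 2.
With the fishery holding the right, the smelter must at least compensate total damage at k*: 55 + 191 = 246.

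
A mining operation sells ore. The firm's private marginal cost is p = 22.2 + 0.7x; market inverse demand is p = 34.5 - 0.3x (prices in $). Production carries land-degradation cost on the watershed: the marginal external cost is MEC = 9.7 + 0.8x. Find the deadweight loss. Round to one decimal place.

DWL = $106.1

Market equilibrium (private): 22.2 + 0.7x = 34.5 - 0.3x → x_m = 12.3000.
Social marginal cost = private MC + MEC = 31.9 + 1.5x.
Set SMC = demand: 31.9 + 1.5x = 34.5 - 0.3x → x* = 1.4444.
Between x* and x_m the wedge SMC − demand runs linearly from 0 to MEC(x_m), so the loss is a triangle.
DWL = ½ × 10.8556 × 19.5400 = 106.0592.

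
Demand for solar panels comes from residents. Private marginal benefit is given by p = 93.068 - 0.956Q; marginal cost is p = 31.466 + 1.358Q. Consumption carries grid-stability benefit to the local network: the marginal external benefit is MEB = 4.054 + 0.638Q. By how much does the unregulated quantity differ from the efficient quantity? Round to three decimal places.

12.553 units

Market equilibrium (private): 31.466 + 1.358Q = 93.068 - 0.956Q → Q_m = 26.6214.
Social marginal benefit = demand + MEB = 97.122 - 0.318Q.
Set SMB = MC: 97.122 - 0.318Q = 31.466 + 1.358Q → Q* = 39.1742.
Gap = |26.6214 − 39.1742| = 12.5528.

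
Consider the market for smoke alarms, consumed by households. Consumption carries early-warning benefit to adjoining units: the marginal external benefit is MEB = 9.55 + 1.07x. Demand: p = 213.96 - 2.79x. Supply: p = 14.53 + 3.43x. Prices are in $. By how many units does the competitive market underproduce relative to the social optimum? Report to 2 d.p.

8.52 units

Market equilibrium (private): 14.53 + 3.43x = 213.96 - 2.79x → x_m = 32.0627.
Social marginal benefit = demand + MEB = 223.51 - 1.72x.
Set SMB = MC: 223.51 - 1.72x = 14.53 + 3.43x → x* = 40.5786.
Gap = |32.0627 − 40.5786| = 8.5159.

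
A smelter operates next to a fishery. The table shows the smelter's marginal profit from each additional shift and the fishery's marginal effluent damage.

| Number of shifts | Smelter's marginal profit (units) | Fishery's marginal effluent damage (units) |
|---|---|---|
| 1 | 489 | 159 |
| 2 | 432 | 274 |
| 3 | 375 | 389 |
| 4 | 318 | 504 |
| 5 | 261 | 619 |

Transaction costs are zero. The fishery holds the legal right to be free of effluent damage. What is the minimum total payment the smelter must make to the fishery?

Efficient level: marginal profit ≥ marginal effluent damage through level 2, so k* = 2.
With the fishery holding the right, the smelter must at least compensate total damage at k*: 159 + 274 = 433.

433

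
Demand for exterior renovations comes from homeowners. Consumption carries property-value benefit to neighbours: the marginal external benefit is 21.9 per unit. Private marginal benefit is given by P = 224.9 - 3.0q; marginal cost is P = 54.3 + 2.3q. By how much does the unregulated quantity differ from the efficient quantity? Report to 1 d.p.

4.1 units

Market equilibrium (private): 54.3 + 2.3q = 224.9 - 3.0q → q_m = 32.1887.
Social marginal benefit = demand + MEB = 246.8 - 3.0q.
Set SMB = MC: 246.8 - 3.0q = 54.3 + 2.3q → q* = 36.3208.
Gap = |32.1887 − 36.3208| = 4.1321.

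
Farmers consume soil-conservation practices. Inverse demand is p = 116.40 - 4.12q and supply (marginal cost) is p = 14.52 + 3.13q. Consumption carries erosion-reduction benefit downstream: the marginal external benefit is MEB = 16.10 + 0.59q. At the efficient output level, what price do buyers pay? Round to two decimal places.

Social marginal benefit = demand + MEB = 132.50 - 3.53q.
Set SMB = MC: 132.50 - 3.53q = 14.52 + 3.13q → q* = 17.7147.
Consumer price on the demand curve at q*: 116.40 − 4.12×17.7147 = 43.4154.

P = 43.42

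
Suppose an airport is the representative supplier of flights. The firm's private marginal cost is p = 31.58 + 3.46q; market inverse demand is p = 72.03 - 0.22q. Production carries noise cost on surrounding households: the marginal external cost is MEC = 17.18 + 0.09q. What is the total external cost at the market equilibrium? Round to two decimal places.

194.28

Market equilibrium (private): 31.58 + 3.46q = 72.03 - 0.22q → q_m = 10.9918.
Total external cost = ∫₀^{q_m} (17.18 + 0.09q) dq = 17.18×10.9918 + ½×0.09×10.9918² = 194.2760.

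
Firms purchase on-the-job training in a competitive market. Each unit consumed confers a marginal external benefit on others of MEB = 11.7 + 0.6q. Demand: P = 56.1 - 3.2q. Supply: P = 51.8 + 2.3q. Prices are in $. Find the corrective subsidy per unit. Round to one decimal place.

subsidy = $13.7 per unit

Social marginal benefit = demand + MEB = 67.8 - 2.6q.
Set SMB = MC: 67.8 - 2.6q = 51.8 + 2.3q → q* = 3.2653.
The Pigouvian subsidy equals MEB at q*: 11.7 + 0.6×3.2653 = 13.6592.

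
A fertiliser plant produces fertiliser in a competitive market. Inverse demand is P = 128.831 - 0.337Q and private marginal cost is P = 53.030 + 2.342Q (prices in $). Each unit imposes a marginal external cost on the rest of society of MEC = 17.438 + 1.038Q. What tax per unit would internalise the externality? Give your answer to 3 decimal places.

tax = $33.736 per unit

Social marginal cost = private MC + MEC = 70.468 + 3.380Q.
Set SMC = demand: 70.468 + 3.380Q = 128.831 - 0.337Q → Q* = 15.7016.
The Pigouvian tax equals MEC at Q*: 17.438 + 1.038×15.7016 = 33.7363.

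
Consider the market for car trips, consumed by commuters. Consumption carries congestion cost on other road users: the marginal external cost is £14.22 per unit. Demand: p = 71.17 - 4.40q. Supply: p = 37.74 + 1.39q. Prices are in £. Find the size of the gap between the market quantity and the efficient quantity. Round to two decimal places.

2.46 units

Market equilibrium (private): 37.74 + 1.39q = 71.17 - 4.40q → q_m = 5.7737.
Social marginal benefit = demand − MEC = 56.95 - 4.40q.
Set SMB = MC: 56.95 - 4.40q = 37.74 + 1.39q → q* = 3.3178.
Gap = |5.7737 − 3.3178| = 2.4559.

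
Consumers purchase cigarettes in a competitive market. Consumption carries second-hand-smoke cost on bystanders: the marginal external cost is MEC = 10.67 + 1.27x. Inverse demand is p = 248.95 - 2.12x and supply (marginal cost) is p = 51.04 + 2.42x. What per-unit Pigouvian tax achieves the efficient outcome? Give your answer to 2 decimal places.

Social marginal benefit = demand − MEC = 238.28 - 3.39x.
Set SMB = MC: 238.28 - 3.39x = 51.04 + 2.42x → x* = 32.2272.
The Pigouvian tax equals MEC at x*: 10.67 + 1.27×32.2272 = 51.5985.

tax = 51.60 per unit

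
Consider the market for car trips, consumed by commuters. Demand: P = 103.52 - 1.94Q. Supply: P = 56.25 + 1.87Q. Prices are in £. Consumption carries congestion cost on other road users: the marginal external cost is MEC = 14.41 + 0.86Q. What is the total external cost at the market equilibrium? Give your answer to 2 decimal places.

£244.97

Market equilibrium (private): 56.25 + 1.87Q = 103.52 - 1.94Q → Q_m = 12.4068.
Total external cost = ∫₀^{Q_m} (14.41 + 0.86Q) dQ = 14.41×12.4068 + ½×0.86×12.4068² = 244.9713.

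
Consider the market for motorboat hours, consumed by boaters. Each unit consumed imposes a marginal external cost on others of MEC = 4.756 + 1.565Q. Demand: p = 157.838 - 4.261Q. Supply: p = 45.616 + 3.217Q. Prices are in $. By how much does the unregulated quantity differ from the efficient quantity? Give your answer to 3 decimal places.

3.123 units

Market equilibrium (private): 45.616 + 3.217Q = 157.838 - 4.261Q → Q_m = 15.0070.
Social marginal benefit = demand − MEC = 153.082 - 5.826Q.
Set SMB = MC: 153.082 - 5.826Q = 45.616 + 3.217Q → Q* = 11.8839.
Gap = |15.0070 − 11.8839| = 3.1231.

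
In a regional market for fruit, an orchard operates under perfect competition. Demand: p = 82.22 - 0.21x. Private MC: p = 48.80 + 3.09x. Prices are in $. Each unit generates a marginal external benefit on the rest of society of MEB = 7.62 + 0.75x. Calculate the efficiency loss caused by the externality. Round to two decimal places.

Market equilibrium (private): 48.80 + 3.09x = 82.22 - 0.21x → x_m = 10.1273.
Social marginal cost = private MC − MEB = 41.18 + 2.34x.
Set SMC = demand: 41.18 + 2.34x = 82.22 - 0.21x → x* = 16.0941.
Height of the DWL triangle at x_m is demand(x_m) − SMC(x_m) = MEB(x_m) = 15.2155.
DWL = ½ × 5.9668 × 15.2155 = 45.3939.

DWL = $45.39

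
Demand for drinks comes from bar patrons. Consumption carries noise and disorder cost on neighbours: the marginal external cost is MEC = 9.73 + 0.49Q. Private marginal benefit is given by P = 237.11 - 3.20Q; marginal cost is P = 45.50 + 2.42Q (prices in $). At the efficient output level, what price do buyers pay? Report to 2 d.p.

P = $141.85

Social marginal benefit = demand − MEC = 227.38 - 3.69Q.
Set SMB = MC: 227.38 - 3.69Q = 45.50 + 2.42Q → Q* = 29.7676.
Consumer price on the demand curve at Q*: 237.11 − 3.20×29.7676 = 141.8537.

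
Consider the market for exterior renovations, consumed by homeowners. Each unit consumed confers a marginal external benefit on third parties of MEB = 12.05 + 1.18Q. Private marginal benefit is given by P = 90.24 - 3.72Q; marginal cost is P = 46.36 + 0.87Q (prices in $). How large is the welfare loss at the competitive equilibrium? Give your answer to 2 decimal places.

DWL = $79.81

Market equilibrium (private): 46.36 + 0.87Q = 90.24 - 3.72Q → Q_m = 9.5599.
Social marginal benefit = demand + MEB = 102.29 - 2.54Q.
Set SMB = MC: 102.29 - 2.54Q = 46.36 + 0.87Q → Q* = 16.4018.
The loss is the area between SMB and MC from Q* to Q_m; with linear curves that's a triangle of height MEB(Q_m).
DWL = ½ × 6.8419 × 23.3307 = 79.8132.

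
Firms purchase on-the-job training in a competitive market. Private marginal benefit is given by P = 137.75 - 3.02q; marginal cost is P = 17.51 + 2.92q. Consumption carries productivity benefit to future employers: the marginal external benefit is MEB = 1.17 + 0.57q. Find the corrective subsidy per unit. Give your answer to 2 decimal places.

subsidy = 14.06 per unit

Social marginal benefit = demand + MEB = 138.92 - 2.45q.
Set SMB = MC: 138.92 - 2.45q = 17.51 + 2.92q → q* = 22.6089.
The Pigouvian subsidy equals MEB at q*: 1.17 + 0.57×22.6089 = 14.0571.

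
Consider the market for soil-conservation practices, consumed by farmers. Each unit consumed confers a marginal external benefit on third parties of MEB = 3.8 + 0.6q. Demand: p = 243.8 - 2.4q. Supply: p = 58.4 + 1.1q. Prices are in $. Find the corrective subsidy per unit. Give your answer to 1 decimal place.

Social marginal benefit = demand + MEB = 247.6 - 1.8q.
Set SMB = MC: 247.6 - 1.8q = 58.4 + 1.1q → q* = 65.2414.
The Pigouvian subsidy equals MEB at q*: 3.8 + 0.6×65.2414 = 42.9448.

subsidy = $42.9 per unit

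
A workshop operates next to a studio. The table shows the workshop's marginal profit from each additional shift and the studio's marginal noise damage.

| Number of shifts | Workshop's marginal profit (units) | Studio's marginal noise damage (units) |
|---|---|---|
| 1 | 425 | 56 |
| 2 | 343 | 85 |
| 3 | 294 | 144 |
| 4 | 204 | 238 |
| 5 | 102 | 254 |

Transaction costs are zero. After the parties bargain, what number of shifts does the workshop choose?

Bargaining reaches the level where marginal profit last exceeds marginal noise damage.
That holds through level 3 (294 ≥ 144) but not at 4 (204 < 238).

3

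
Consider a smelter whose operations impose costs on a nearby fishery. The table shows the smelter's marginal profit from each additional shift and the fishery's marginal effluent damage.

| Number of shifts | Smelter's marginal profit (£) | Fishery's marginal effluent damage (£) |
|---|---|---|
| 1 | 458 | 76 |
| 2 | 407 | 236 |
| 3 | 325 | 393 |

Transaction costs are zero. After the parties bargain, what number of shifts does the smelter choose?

2

Bargaining reaches the level where marginal profit last exceeds marginal effluent damage.
That holds through level 2 (407 ≥ 236) but not at 3 (325 < 393).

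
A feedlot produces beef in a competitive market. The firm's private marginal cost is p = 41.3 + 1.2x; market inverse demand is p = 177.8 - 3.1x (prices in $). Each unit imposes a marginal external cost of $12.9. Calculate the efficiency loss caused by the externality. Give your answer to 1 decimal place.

DWL = $19.4

Market equilibrium (private): 41.3 + 1.2x = 177.8 - 3.1x → x_m = 31.7442.
Social marginal cost = private MC + MEC = 54.2 + 1.2x.
Set SMC = demand: 54.2 + 1.2x = 177.8 - 3.1x → x* = 28.7442.
Between x* and x_m the wedge SMC − demand runs linearly from 0 to MEC(x_m), so the loss is a triangle.
DWL = ½ × 3.0000 × 12.9000 = 19.3500.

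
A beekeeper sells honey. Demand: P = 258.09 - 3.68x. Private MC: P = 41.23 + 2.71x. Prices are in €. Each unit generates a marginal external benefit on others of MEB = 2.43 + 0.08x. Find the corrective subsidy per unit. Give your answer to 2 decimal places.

Social marginal cost = private MC − MEB = 38.80 + 2.63x.
Set SMC = demand: 38.80 + 2.63x = 258.09 - 3.68x → x* = 34.7528.
The Pigouvian subsidy equals MEB at x*: 2.43 + 0.08×34.7528 = 5.2102.

subsidy = €5.21 per unit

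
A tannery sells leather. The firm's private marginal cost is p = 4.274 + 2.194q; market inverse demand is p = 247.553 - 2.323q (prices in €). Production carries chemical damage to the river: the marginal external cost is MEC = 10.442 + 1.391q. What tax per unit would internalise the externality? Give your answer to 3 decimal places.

Social marginal cost = private MC + MEC = 14.716 + 3.585q.
Set SMC = demand: 14.716 + 3.585q = 247.553 - 2.323q → q* = 39.4105.
The Pigouvian tax equals MEC at q*: 10.442 + 1.391×39.4105 = 65.2620.

tax = €65.262 per unit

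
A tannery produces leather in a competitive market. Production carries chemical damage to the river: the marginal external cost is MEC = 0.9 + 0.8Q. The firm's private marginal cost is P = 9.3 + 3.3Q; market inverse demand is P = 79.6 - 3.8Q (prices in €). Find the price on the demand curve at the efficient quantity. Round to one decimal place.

Social marginal cost = private MC + MEC = 10.2 + 4.1Q.
Set SMC = demand: 10.2 + 4.1Q = 79.6 - 3.8Q → Q* = 8.7848.
Consumer price on the demand curve at Q*: 79.6 − 3.8×8.7848 = 46.2178.

P = €46.2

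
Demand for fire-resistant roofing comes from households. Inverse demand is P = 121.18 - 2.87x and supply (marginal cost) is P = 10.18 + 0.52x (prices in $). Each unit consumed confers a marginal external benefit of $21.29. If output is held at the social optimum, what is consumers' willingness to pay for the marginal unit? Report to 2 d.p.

P = $9.18

Social marginal benefit = demand + MEB = 142.47 - 2.87x.
Set SMB = MC: 142.47 - 2.87x = 10.18 + 0.52x → x* = 39.0236.
Consumer price on the demand curve at x*: 121.18 − 2.87×39.0236 = 9.1823.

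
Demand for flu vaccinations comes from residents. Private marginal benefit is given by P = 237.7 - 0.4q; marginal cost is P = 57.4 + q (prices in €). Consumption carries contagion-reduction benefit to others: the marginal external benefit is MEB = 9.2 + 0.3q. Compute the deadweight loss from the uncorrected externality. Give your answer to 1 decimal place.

DWL = €1040.1

Market equilibrium (private): 57.4 + q = 237.7 - 0.4q → q_m = 128.7857.
Social marginal benefit = demand + MEB = 246.9 - 0.1q.
Set SMB = MC: 246.9 - 0.1q = 57.4 + q → q* = 172.2727.
The welfare-loss triangle has base |q_m − q*| and height MEB(q_m) (the vertical gap between SMB and MC is zero at q* and MEB at q_m).
DWL = ½ × 43.4870 × 47.8357 = 1040.1155.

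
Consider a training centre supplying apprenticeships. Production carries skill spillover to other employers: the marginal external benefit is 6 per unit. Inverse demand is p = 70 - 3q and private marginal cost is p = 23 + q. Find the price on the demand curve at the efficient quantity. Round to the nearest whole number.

Social marginal cost = private MC − MEB = 17 + q.
Set SMC = demand: 17 + q = 70 - 3q → q* = 13.2500.
Consumer price on the demand curve at q*: 70 − 3×13.2500 = 30.2500.

P = 30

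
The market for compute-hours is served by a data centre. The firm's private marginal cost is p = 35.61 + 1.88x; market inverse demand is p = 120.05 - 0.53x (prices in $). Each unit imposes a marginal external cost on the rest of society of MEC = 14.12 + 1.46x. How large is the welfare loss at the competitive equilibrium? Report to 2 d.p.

Market equilibrium (private): 35.61 + 1.88x = 120.05 - 0.53x → x_m = 35.0373.
Social marginal cost = private MC + MEC = 49.73 + 3.34x.
Set SMC = demand: 49.73 + 3.34x = 120.05 - 0.53x → x* = 18.1705.
The welfare-loss triangle has base |x_m − x*| and height MEC(x_m) (the vertical gap between SMC and demand is zero at x* and MEC at x_m).
DWL = ½ × 16.8668 × 65.2745 = 550.4860.

DWL = $550.49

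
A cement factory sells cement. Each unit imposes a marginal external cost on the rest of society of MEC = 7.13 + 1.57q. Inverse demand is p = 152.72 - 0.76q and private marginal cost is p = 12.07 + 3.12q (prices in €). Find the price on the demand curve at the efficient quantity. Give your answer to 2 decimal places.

P = €134.10

Social marginal cost = private MC + MEC = 19.20 + 4.69q.
Set SMC = demand: 19.20 + 4.69q = 152.72 - 0.76q → q* = 24.4991.
Consumer price on the demand curve at q*: 152.72 − 0.76×24.4991 = 134.1007.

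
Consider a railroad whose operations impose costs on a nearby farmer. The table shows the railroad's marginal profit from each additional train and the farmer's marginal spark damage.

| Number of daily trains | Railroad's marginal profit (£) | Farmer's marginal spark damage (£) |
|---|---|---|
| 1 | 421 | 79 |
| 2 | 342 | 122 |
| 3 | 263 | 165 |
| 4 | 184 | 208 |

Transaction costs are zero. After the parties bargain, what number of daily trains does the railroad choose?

3

Bargaining reaches the level where marginal profit last exceeds marginal spark damage.
That holds through level 3 (263 ≥ 165) but not at 4 (184 < 208).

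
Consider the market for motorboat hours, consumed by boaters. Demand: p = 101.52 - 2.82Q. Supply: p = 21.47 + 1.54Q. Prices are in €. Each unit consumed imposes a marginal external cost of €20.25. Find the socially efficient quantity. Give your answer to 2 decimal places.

Q* = 13.72

Social marginal benefit = demand − MEC = 81.27 - 2.82Q.
Set SMB = MC: 81.27 - 2.82Q = 21.47 + 1.54Q → Q* = 13.7156.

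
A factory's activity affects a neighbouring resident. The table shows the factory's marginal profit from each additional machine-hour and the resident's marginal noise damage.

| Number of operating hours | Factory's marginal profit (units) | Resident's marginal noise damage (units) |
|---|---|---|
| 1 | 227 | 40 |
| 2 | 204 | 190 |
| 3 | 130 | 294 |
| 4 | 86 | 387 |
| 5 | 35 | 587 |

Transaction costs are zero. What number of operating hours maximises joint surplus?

2

Bargaining reaches the level where marginal profit last exceeds marginal noise damage.
That holds through level 2 (204 ≥ 190) but not at 3 (130 < 294).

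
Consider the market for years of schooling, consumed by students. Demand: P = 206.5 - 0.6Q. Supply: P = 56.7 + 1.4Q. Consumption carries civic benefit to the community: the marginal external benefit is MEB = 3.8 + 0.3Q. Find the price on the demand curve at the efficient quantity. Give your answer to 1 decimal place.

P = 152.3

Social marginal benefit = demand + MEB = 210.3 - 0.3Q.
Set SMB = MC: 210.3 - 0.3Q = 56.7 + 1.4Q → Q* = 90.3529.
Consumer price on the demand curve at Q*: 206.5 − 0.6×90.3529 = 152.2883.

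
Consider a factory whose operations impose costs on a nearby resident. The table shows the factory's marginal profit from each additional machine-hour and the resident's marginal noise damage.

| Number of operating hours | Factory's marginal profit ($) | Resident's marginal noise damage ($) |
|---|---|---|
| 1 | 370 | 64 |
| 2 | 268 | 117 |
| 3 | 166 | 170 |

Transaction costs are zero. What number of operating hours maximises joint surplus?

2

Bargaining reaches the level where marginal profit last exceeds marginal noise damage.
That holds through level 2 (268 ≥ 117) but not at 3 (166 < 170).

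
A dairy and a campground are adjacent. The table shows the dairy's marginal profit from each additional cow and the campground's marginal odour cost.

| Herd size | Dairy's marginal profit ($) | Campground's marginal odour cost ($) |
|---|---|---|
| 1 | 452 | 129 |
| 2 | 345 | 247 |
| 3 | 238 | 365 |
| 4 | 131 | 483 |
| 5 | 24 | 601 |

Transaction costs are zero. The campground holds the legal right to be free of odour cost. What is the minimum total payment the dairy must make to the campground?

$376

Efficient level: marginal profit ≥ marginal odour cost through level 2, so k* = 2.
With the campground holding the right, the dairy must at least compensate total damage at k*: 129 + 247 = 376.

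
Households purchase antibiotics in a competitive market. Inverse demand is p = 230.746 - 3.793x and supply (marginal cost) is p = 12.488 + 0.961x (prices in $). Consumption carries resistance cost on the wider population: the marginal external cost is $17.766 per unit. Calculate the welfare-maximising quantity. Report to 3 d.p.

x* = 42.173

Social marginal benefit = demand − MEC = 212.980 - 3.793x.
Set SMB = MC: 212.980 - 3.793x = 12.488 + 0.961x → x* = 42.1733.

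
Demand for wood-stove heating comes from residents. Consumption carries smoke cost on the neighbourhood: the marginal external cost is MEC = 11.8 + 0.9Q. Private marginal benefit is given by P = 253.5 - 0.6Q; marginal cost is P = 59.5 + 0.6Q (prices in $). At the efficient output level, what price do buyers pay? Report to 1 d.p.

Social marginal benefit = demand − MEC = 241.7 - 1.5Q.
Set SMB = MC: 241.7 - 1.5Q = 59.5 + 0.6Q → Q* = 86.7619.
Consumer price on the demand curve at Q*: 253.5 − 0.6×86.7619 = 201.4429.

P = $201.4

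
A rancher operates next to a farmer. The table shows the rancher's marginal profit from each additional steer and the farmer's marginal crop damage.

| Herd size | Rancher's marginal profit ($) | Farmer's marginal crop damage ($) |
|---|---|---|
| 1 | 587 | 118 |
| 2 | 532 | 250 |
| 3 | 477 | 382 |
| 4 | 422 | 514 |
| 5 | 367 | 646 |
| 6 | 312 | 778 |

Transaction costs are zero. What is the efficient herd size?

Bargaining reaches the level where marginal profit last exceeds marginal crop damage.
That holds through level 3 (477 ≥ 382) but not at 4 (422 < 514).

3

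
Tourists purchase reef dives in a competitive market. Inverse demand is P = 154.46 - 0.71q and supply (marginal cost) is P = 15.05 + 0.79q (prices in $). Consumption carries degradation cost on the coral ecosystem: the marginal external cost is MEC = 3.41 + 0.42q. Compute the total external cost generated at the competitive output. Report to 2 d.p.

Market equilibrium (private): 15.05 + 0.79q = 154.46 - 0.71q → q_m = 92.9400.
Total external cost = ∫₀^{q_m} (3.41 + 0.42q) dq = 3.41×92.9400 + ½×0.42×92.9400² = 2130.8726.

$2130.87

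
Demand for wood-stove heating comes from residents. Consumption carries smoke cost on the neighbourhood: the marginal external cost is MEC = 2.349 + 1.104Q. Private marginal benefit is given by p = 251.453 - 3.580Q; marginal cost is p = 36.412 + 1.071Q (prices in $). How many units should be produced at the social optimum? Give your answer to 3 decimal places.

Q* = 36.958

Social marginal benefit = demand − MEC = 249.104 - 4.684Q.
Set SMB = MC: 249.104 - 4.684Q = 36.412 + 1.071Q → Q* = 36.9578.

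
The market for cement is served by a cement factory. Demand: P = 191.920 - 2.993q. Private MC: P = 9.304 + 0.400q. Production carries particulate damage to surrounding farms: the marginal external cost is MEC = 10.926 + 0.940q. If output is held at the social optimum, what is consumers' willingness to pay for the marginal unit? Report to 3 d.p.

Social marginal cost = private MC + MEC = 20.230 + 1.340q.
Set SMC = demand: 20.230 + 1.340q = 191.920 - 2.993q → q* = 39.6238.
Consumer price on the demand curve at q*: 191.920 − 2.993×39.6238 = 73.3260.

P = 73.326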